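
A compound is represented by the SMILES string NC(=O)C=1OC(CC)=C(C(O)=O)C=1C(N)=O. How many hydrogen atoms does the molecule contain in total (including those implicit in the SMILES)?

Walk through each heavy atom and fill implicit hydrogens from standard valence (C 4, N 3, O 2, S 2, halogen 1):
  atom 1: N, bond orders sum to 1 (valence 3) → 2 H
  atom 2: C, bond orders sum to 4 (valence 4) → 0 H
  atom 3: O, bond orders sum to 2 (valence 2) → 0 H
  atom 4: C, bond orders sum to 4 (valence 4) → 0 H
  atom 5: O, bond orders sum to 2 (valence 2) → 0 H
  atom 6: C, bond orders sum to 4 (valence 4) → 0 H
  atom 7: C, bond orders sum to 2 (valence 4) → 2 H
  atom 8: C, bond orders sum to 1 (valence 4) → 3 H
  atom 9: C, bond orders sum to 4 (valence 4) → 0 H
  atom 10: C, bond orders sum to 4 (valence 4) → 0 H
  atom 11: O, bond orders sum to 1 (valence 2) → 1 H
  atom 12: O, bond orders sum to 2 (valence 2) → 0 H
  atom 13: C, bond orders sum to 4 (valence 4) → 0 H
  atom 14: C, bond orders sum to 4 (valence 4) → 0 H
  atom 15: N, bond orders sum to 1 (valence 3) → 2 H
  atom 16: O, bond orders sum to 2 (valence 2) → 0 H
Total hydrogens: 10.

10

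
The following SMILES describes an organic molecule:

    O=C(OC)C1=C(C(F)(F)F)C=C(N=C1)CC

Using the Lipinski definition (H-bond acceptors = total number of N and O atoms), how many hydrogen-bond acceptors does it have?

N atoms: 1; O atoms: 2.
Lipinski HBA = 1 + 2 = 3.

3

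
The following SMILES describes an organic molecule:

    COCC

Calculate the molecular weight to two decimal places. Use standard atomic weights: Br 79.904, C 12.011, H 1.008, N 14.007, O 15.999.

60.10 g/mol

First, the molecular formula is C3H8O (counting implicit H from valence).
  C: 3 × 12.011 = 36.033
  H: 8 × 1.008 = 8.064
  O: 1 × 15.999 = 15.999
Sum: 3×12.011 + 8×1.008 + 1×15.999 = 60.096 → 60.10 g/mol.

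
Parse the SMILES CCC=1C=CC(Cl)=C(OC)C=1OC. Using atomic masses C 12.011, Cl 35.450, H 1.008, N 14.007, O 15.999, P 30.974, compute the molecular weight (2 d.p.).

First, the molecular formula is C10H13ClO2 (counting implicit H from valence).
  C: 10 × 12.011 = 120.110
  Cl: 1 × 35.450 = 35.450
  H: 13 × 1.008 = 13.104
  O: 2 × 15.999 = 31.998
Sum: 10×12.011 + 1×35.450 + 13×1.008 + 2×15.999 = 200.662 → 200.66 g/mol.

200.66 g/mol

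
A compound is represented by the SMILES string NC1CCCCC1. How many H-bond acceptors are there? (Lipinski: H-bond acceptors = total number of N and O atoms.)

1

N atoms: 1; O atoms: 0.
Lipinski HBA = 1 + 0 = 1.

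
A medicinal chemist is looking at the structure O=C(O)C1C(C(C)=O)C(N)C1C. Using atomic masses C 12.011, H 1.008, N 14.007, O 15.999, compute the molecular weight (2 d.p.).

171.20 g/mol

First, the molecular formula is C8H13NO3 (counting implicit H from valence).
  C: 8 × 12.011 = 96.088
  H: 13 × 1.008 = 13.104
  N: 1 × 14.007 = 14.007
  O: 3 × 15.999 = 47.997
Sum: 8×12.011 + 13×1.008 + 1×14.007 + 3×15.999 = 171.196 → 171.20 g/mol.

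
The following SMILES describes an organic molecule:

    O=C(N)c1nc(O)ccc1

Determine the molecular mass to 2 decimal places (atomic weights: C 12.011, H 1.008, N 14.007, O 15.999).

138.13 g/mol

First, the molecular formula is C6H6N2O2 (counting implicit H from valence).
  C: 6 × 12.011 = 72.066
  H: 6 × 1.008 = 6.048
  N: 2 × 14.007 = 28.014
  O: 2 × 15.999 = 31.998
Sum: 6×12.011 + 6×1.008 + 2×14.007 + 2×15.999 = 138.126 → 138.13 g/mol.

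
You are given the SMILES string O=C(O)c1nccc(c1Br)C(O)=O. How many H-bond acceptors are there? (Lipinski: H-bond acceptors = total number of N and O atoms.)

N atoms: 1; O atoms: 4.
Lipinski HBA = 1 + 4 = 5.

5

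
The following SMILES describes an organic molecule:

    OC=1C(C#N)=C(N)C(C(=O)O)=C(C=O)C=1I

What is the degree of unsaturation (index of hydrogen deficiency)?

8

Molecular formula: C9H5IN2O4.
DoU = (2C + 2 + N − H − X) / 2, where X is the halogen count and O/S are ignored.
    = (2·9 + 2 + 2 − 5 − 1) / 2 = 16 / 2 = 8.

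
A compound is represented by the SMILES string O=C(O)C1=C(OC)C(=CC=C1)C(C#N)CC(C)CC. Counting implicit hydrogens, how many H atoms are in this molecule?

19

Walk through each heavy atom and fill implicit hydrogens from standard valence (C 4, N 3, O 2, S 2, halogen 1):
  atom 1: O, bond orders sum to 2 (valence 2) → 0 H
  atom 2: C, bond orders sum to 4 (valence 4) → 0 H
  atom 3: O, bond orders sum to 1 (valence 2) → 1 H
  atom 4: C, bond orders sum to 4 (valence 4) → 0 H
  atom 5: C, bond orders sum to 4 (valence 4) → 0 H
  atom 6: O, bond orders sum to 2 (valence 2) → 0 H
  atom 7: C, bond orders sum to 1 (valence 4) → 3 H
  atom 8: C, bond orders sum to 4 (valence 4) → 0 H
  atom 9: C, bond orders sum to 3 (valence 4) → 1 H
  atom 10: C, bond orders sum to 3 (valence 4) → 1 H
  atom 11: C, bond orders sum to 3 (valence 4) → 1 H
  atom 12: C, bond orders sum to 3 (valence 4) → 1 H
  atom 13: C, bond orders sum to 4 (valence 4) → 0 H
  atom 14: N, bond orders sum to 3 (valence 3) → 0 H
  atom 15: C, bond orders sum to 2 (valence 4) → 2 H
  atom 16: C, bond orders sum to 3 (valence 4) → 1 H
  atom 17: C, bond orders sum to 1 (valence 4) → 3 H
  atom 18: C, bond orders sum to 2 (valence 4) → 2 H
  atom 19: C, bond orders sum to 1 (valence 4) → 3 H
Total hydrogens: 19.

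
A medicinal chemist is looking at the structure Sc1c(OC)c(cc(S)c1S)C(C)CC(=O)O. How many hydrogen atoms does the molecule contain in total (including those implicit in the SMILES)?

14

Walk through each heavy atom and fill implicit hydrogens from standard valence (C 4, N 3, O 2, S 2, halogen 1); for lowercase aromatic atoms, an aromatic c carries 1 H when it has two neighbours and 0 H with three, and aromatic n carries 0 H:
  atom 1: S, bond orders sum to 1 (valence 2) → 1 H
  atom 2: aromatic c, 3 neighbours → 0 H
  atom 3: aromatic c, 3 neighbours → 0 H
  atom 4: O, bond orders sum to 2 (valence 2) → 0 H
  atom 5: C, bond orders sum to 1 (valence 4) → 3 H
  atom 6: aromatic c, 3 neighbours → 0 H
  atom 7: aromatic c, 2 neighbours → 1 H
  atom 8: aromatic c, 3 neighbours → 0 H
  atom 9: S, bond orders sum to 1 (valence 2) → 1 H
  atom 10: aromatic c, 3 neighbours → 0 H
  atom 11: S, bond orders sum to 1 (valence 2) → 1 H
  atom 12: C, bond orders sum to 3 (valence 4) → 1 H
  atom 13: C, bond orders sum to 1 (valence 4) → 3 H
  atom 14: C, bond orders sum to 2 (valence 4) → 2 H
  atom 15: C, bond orders sum to 4 (valence 4) → 0 H
  atom 16: O, bond orders sum to 2 (valence 2) → 0 H
  atom 17: O, bond orders sum to 1 (valence 2) → 1 H
Total hydrogens: 14.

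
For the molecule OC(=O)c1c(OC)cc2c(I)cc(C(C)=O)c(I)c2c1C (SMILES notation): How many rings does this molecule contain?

In SMILES, each pair of matching ring-closure digits denotes one ring-closing bond; the number of such bonds equals the number of independent rings.
Ring-closure bonds here: 2.

2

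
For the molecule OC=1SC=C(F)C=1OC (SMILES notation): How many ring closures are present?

1

In SMILES, each pair of matching ring-closure digits denotes one ring-closing bond; the number of such bonds equals the number of independent rings.
Ring-closure bonds here: 1.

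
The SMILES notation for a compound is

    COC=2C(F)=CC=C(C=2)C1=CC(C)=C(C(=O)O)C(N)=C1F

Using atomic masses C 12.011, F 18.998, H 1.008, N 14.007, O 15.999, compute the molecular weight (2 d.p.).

First, the molecular formula is C15H13F2NO3 (counting implicit H from valence).
  C: 15 × 12.011 = 180.165
  F: 2 × 18.998 = 37.996
  H: 13 × 1.008 = 13.104
  N: 1 × 14.007 = 14.007
  O: 3 × 15.999 = 47.997
Sum: 15×12.011 + 2×18.998 + 13×1.008 + 1×14.007 + 3×15.999 = 293.269 → 293.27 g/mol.

293.27 g/mol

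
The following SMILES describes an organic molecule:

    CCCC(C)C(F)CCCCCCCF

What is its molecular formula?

C13H26F2

Walk through each heavy atom and fill implicit hydrogens from standard valence (C 4, N 3, O 2, S 2, halogen 1):
  atom 1: C, bond orders sum to 1 (valence 4) → 3 H
  atom 2: C, bond orders sum to 2 (valence 4) → 2 H
  atom 3: C, bond orders sum to 2 (valence 4) → 2 H
  atom 4: C, bond orders sum to 3 (valence 4) → 1 H
  atom 5: C, bond orders sum to 1 (valence 4) → 3 H
  atom 6: C, bond orders sum to 3 (valence 4) → 1 H
  atom 7: F (halogen, monovalent) → 0 H
  atom 8: C, bond orders sum to 2 (valence 4) → 2 H
  atom 9: C, bond orders sum to 2 (valence 4) → 2 H
  atom 10: C, bond orders sum to 2 (valence 4) → 2 H
  atom 11: C, bond orders sum to 2 (valence 4) → 2 H
  atom 12: C, bond orders sum to 2 (valence 4) → 2 H
  atom 13: C, bond orders sum to 2 (valence 4) → 2 H
  atom 14: C, bond orders sum to 2 (valence 4) → 2 H
  atom 15: F (halogen, monovalent) → 0 H
Totals → C:13, H:26, F:2.
In Hill order: C13H26F2.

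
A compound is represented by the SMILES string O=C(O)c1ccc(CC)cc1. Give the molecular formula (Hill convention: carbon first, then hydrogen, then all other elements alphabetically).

C9H10O2

Walk through each heavy atom and fill implicit hydrogens from standard valence (C 4, N 3, O 2, S 2, halogen 1); for lowercase aromatic atoms, an aromatic c carries 1 H when it has two neighbours and 0 H with three, and aromatic n carries 0 H:
  atom 1: O, bond orders sum to 2 (valence 2) → 0 H
  atom 2: C, bond orders sum to 4 (valence 4) → 0 H
  atom 3: O, bond orders sum to 1 (valence 2) → 1 H
  atom 4: aromatic c, 3 neighbours → 0 H
  atom 5: aromatic c, 2 neighbours → 1 H
  atom 6: aromatic c, 2 neighbours → 1 H
  atom 7: aromatic c, 3 neighbours → 0 H
  atom 8: C, bond orders sum to 2 (valence 4) → 2 H
  atom 9: C, bond orders sum to 1 (valence 4) → 3 H
  atom 10: aromatic c, 2 neighbours → 1 H
  atom 11: aromatic c, 2 neighbours → 1 H
Totals → C:9, H:10, O:2.
In Hill order: C9H10O2.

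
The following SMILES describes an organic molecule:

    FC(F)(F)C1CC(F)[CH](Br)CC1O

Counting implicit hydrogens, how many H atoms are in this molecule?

9

Walk through each heavy atom and fill implicit hydrogens from standard valence (C 4, N 3, O 2, S 2, halogen 1):
  atom 1: F (halogen, monovalent) → 0 H
  atom 2: C, bond orders sum to 4 (valence 4) → 0 H
  atom 3: F (halogen, monovalent) → 0 H
  atom 4: F (halogen, monovalent) → 0 H
  atom 5: C, bond orders sum to 3 (valence 4) → 1 H
  atom 6: C, bond orders sum to 2 (valence 4) → 2 H
  atom 7: C, bond orders sum to 3 (valence 4) → 1 H
  atom 8: F (halogen, monovalent) → 0 H
  atom 9: C with explicit H count 1
  atom 10: Br (halogen, monovalent) → 0 H
  atom 11: C, bond orders sum to 2 (valence 4) → 2 H
  atom 12: C, bond orders sum to 3 (valence 4) → 1 H
  atom 13: O, bond orders sum to 1 (valence 2) → 1 H
Total hydrogens: 9.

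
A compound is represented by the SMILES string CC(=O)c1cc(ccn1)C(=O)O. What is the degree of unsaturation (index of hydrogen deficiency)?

6

Molecular formula: C8H7NO3.
DoU = (2C + 2 + N − H − X) / 2, where X is the halogen count and O/S are ignored.
    = (2·8 + 2 + 1 − 7 − 0) / 2 = 12 / 2 = 6.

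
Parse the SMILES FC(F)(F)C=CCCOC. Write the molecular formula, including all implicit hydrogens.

C6H9F3O

Walk through each heavy atom and fill implicit hydrogens from standard valence (C 4, N 3, O 2, S 2, halogen 1):
  atom 1: F (halogen, monovalent) → 0 H
  atom 2: C, bond orders sum to 4 (valence 4) → 0 H
  atom 3: F (halogen, monovalent) → 0 H
  atom 4: F (halogen, monovalent) → 0 H
  atom 5: C, bond orders sum to 3 (valence 4) → 1 H
  atom 6: C, bond orders sum to 3 (valence 4) → 1 H
  atom 7: C, bond orders sum to 2 (valence 4) → 2 H
  atom 8: C, bond orders sum to 2 (valence 4) → 2 H
  atom 9: O, bond orders sum to 2 (valence 2) → 0 H
  atom 10: C, bond orders sum to 1 (valence 4) → 3 H
Totals → C:6, H:9, F:3, O:1.
In Hill order: C6H9F3O.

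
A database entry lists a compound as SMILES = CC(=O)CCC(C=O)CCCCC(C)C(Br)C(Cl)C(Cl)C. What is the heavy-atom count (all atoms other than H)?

21

Every atom symbol written in the SMILES (organic subset) is one heavy atom; implicit H are not written.
Heavy atoms by element → Br:1, C:16, Cl:2, O:2.
Total: 21.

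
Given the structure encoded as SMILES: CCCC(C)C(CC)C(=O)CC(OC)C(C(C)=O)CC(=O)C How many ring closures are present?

In SMILES, each pair of matching ring-closure digits denotes one ring-closing bond; the number of such bonds equals the number of independent rings.
Ring-closure bonds here: 0.

0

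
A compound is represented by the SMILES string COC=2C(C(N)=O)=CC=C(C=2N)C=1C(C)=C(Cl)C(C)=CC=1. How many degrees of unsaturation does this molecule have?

9

Molecular formula: C16H17ClN2O2.
DoU = (2C + 2 + N − H − X) / 2, where X is the halogen count and O/S are ignored.
    = (2·16 + 2 + 2 − 17 − 1) / 2 = 18 / 2 = 9.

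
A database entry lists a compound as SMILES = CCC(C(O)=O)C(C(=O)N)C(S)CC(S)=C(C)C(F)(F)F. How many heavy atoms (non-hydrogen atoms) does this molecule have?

21

Every atom symbol written in the SMILES (organic subset) is one heavy atom; implicit H are not written.
Heavy atoms by element → C:12, F:3, N:1, O:3, S:2.
Total: 21.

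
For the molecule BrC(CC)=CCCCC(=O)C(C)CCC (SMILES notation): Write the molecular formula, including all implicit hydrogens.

Walk through each heavy atom and fill implicit hydrogens from standard valence (C 4, N 3, O 2, S 2, halogen 1):
  atom 1: Br (halogen, monovalent) → 0 H
  atom 2: C, bond orders sum to 4 (valence 4) → 0 H
  atom 3: C, bond orders sum to 2 (valence 4) → 2 H
  atom 4: C, bond orders sum to 1 (valence 4) → 3 H
  atom 5: C, bond orders sum to 3 (valence 4) → 1 H
  atom 6: C, bond orders sum to 2 (valence 4) → 2 H
  atom 7: C, bond orders sum to 2 (valence 4) → 2 H
  atom 8: C, bond orders sum to 2 (valence 4) → 2 H
  atom 9: C, bond orders sum to 4 (valence 4) → 0 H
  atom 10: O, bond orders sum to 2 (valence 2) → 0 H
  atom 11: C, bond orders sum to 3 (valence 4) → 1 H
  atom 12: C, bond orders sum to 1 (valence 4) → 3 H
  atom 13: C, bond orders sum to 2 (valence 4) → 2 H
  atom 14: C, bond orders sum to 2 (valence 4) → 2 H
  atom 15: C, bond orders sum to 1 (valence 4) → 3 H
Totals → C:13, H:23, Br:1, O:1.
In Hill order: C13H23BrO.

C13H23BrO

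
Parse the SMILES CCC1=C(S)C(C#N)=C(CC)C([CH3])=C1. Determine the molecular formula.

C12H15NS

Walk through each heavy atom and fill implicit hydrogens from standard valence (C 4, N 3, O 2, S 2, halogen 1):
  atom 1: C, bond orders sum to 1 (valence 4) → 3 H
  atom 2: C, bond orders sum to 2 (valence 4) → 2 H
  atom 3: C, bond orders sum to 4 (valence 4) → 0 H
  atom 4: C, bond orders sum to 4 (valence 4) → 0 H
  atom 5: S, bond orders sum to 1 (valence 2) → 1 H
  atom 6: C, bond orders sum to 4 (valence 4) → 0 H
  atom 7: C, bond orders sum to 4 (valence 4) → 0 H
  atom 8: N, bond orders sum to 3 (valence 3) → 0 H
  atom 9: C, bond orders sum to 4 (valence 4) → 0 H
  atom 10: C, bond orders sum to 2 (valence 4) → 2 H
  atom 11: C, bond orders sum to 1 (valence 4) → 3 H
  atom 12: C, bond orders sum to 4 (valence 4) → 0 H
  atom 13: C with explicit H count 3
  atom 14: C, bond orders sum to 3 (valence 4) → 1 H
Totals → C:12, H:15, N:1, S:1.
In Hill order: C12H15NS.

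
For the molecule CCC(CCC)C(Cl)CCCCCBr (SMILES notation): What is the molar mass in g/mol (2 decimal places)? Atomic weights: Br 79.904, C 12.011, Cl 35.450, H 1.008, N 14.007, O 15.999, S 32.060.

283.68 g/mol

First, the molecular formula is C12H24BrCl (counting implicit H from valence).
  Br: 1 × 79.904 = 79.904
  C: 12 × 12.011 = 144.132
  Cl: 1 × 35.450 = 35.450
  H: 24 × 1.008 = 24.192
Sum: 1×79.904 + 12×12.011 + 1×35.450 + 24×1.008 = 283.678 → 283.68 g/mol.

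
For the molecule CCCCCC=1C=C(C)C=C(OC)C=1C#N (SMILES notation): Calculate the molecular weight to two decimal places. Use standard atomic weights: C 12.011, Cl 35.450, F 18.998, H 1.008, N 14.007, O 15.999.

217.31 g/mol

First, the molecular formula is C14H19NO (counting implicit H from valence).
  C: 14 × 12.011 = 168.154
  H: 19 × 1.008 = 19.152
  N: 1 × 14.007 = 14.007
  O: 1 × 15.999 = 15.999
Sum: 14×12.011 + 19×1.008 + 1×14.007 + 1×15.999 = 217.312 → 217.31 g/mol.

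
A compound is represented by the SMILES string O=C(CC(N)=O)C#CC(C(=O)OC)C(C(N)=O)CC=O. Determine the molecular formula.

Walk through each heavy atom and fill implicit hydrogens from standard valence (C 4, N 3, O 2, S 2, halogen 1):
  atom 1: O, bond orders sum to 2 (valence 2) → 0 H
  atom 2: C, bond orders sum to 4 (valence 4) → 0 H
  atom 3: C, bond orders sum to 2 (valence 4) → 2 H
  atom 4: C, bond orders sum to 4 (valence 4) → 0 H
  atom 5: N, bond orders sum to 1 (valence 3) → 2 H
  atom 6: O, bond orders sum to 2 (valence 2) → 0 H
  atom 7: C, bond orders sum to 4 (valence 4) → 0 H
  atom 8: C, bond orders sum to 4 (valence 4) → 0 H
  atom 9: C, bond orders sum to 3 (valence 4) → 1 H
  atom 10: C, bond orders sum to 4 (valence 4) → 0 H
  atom 11: O, bond orders sum to 2 (valence 2) → 0 H
  atom 12: O, bond orders sum to 2 (valence 2) → 0 H
  atom 13: C, bond orders sum to 1 (valence 4) → 3 H
  atom 14: C, bond orders sum to 3 (valence 4) → 1 H
  atom 15: C, bond orders sum to 4 (valence 4) → 0 H
  atom 16: N, bond orders sum to 1 (valence 3) → 2 H
  atom 17: O, bond orders sum to 2 (valence 2) → 0 H
  atom 18: C, bond orders sum to 2 (valence 4) → 2 H
  atom 19: C, bond orders sum to 3 (valence 4) → 1 H
  atom 20: O, bond orders sum to 2 (valence 2) → 0 H
Totals → C:12, H:14, N:2, O:6.
In Hill order: C12H14N2O6.

C12H14N2O6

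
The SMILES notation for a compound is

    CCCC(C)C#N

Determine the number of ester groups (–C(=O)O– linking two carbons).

0

Scan the SMILES for the ester motif — none present.
Groups that are present: 1 nitrile.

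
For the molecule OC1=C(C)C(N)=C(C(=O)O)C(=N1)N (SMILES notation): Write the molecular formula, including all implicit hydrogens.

Walk through each heavy atom and fill implicit hydrogens from standard valence (C 4, N 3, O 2, S 2, halogen 1):
  atom 1: O, bond orders sum to 1 (valence 2) → 1 H
  atom 2: C, bond orders sum to 4 (valence 4) → 0 H
  atom 3: C, bond orders sum to 4 (valence 4) → 0 H
  atom 4: C, bond orders sum to 1 (valence 4) → 3 H
  atom 5: C, bond orders sum to 4 (valence 4) → 0 H
  atom 6: N, bond orders sum to 1 (valence 3) → 2 H
  atom 7: C, bond orders sum to 4 (valence 4) → 0 H
  atom 8: C, bond orders sum to 4 (valence 4) → 0 H
  atom 9: O, bond orders sum to 2 (valence 2) → 0 H
  atom 10: O, bond orders sum to 1 (valence 2) → 1 H
  atom 11: C, bond orders sum to 4 (valence 4) → 0 H
  atom 12: N, bond orders sum to 3 (valence 3) → 0 H
  atom 13: N, bond orders sum to 1 (valence 3) → 2 H
Totals → C:7, H:9, N:3, O:3.
In Hill order: C7H9N3O3.

C7H9N3O3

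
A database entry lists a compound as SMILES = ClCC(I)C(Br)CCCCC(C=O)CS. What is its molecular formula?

C10H17BrClIOS

Walk through each heavy atom and fill implicit hydrogens from standard valence (C 4, N 3, O 2, S 2, halogen 1):
  atom 1: Cl (halogen, monovalent) → 0 H
  atom 2: C, bond orders sum to 2 (valence 4) → 2 H
  atom 3: C, bond orders sum to 3 (valence 4) → 1 H
  atom 4: I (halogen, monovalent) → 0 H
  atom 5: C, bond orders sum to 3 (valence 4) → 1 H
  atom 6: Br (halogen, monovalent) → 0 H
  atom 7: C, bond orders sum to 2 (valence 4) → 2 H
  atom 8: C, bond orders sum to 2 (valence 4) → 2 H
  atom 9: C, bond orders sum to 2 (valence 4) → 2 H
  atom 10: C, bond orders sum to 2 (valence 4) → 2 H
  atom 11: C, bond orders sum to 3 (valence 4) → 1 H
  atom 12: C, bond orders sum to 3 (valence 4) → 1 H
  atom 13: O, bond orders sum to 2 (valence 2) → 0 H
  atom 14: C, bond orders sum to 2 (valence 4) → 2 H
  atom 15: S, bond orders sum to 1 (valence 2) → 1 H
Totals → C:10, H:17, Br:1, Cl:1, I:1, O:1, S:1.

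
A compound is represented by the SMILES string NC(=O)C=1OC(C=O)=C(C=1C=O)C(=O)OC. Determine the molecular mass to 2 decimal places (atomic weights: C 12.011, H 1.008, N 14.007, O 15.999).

225.16 g/mol

First, the molecular formula is C9H7NO6 (counting implicit H from valence).
  C: 9 × 12.011 = 108.099
  H: 7 × 1.008 = 7.056
  N: 1 × 14.007 = 14.007
  O: 6 × 15.999 = 95.994
Sum: 9×12.011 + 7×1.008 + 1×14.007 + 6×15.999 = 225.156 → 225.16 g/mol.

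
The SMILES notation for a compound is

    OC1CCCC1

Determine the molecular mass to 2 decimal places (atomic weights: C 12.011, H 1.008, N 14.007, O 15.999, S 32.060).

86.13 g/mol

First, the molecular formula is C5H10O (counting implicit H from valence).
  C: 5 × 12.011 = 60.055
  H: 10 × 1.008 = 10.080
  O: 1 × 15.999 = 15.999
Sum: 5×12.011 + 10×1.008 + 1×15.999 = 86.134 → 86.13 g/mol.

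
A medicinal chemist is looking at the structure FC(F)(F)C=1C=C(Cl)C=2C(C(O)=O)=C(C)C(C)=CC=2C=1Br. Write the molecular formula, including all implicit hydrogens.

C14H9BrClF3O2

Walk through each heavy atom and fill implicit hydrogens from standard valence (C 4, N 3, O 2, S 2, halogen 1):
  atom 1: F (halogen, monovalent) → 0 H
  atom 2: C, bond orders sum to 4 (valence 4) → 0 H
  atom 3: F (halogen, monovalent) → 0 H
  atom 4: F (halogen, monovalent) → 0 H
  atom 5: C, bond orders sum to 4 (valence 4) → 0 H
  atom 6: C, bond orders sum to 3 (valence 4) → 1 H
  atom 7: C, bond orders sum to 4 (valence 4) → 0 H
  atom 8: Cl (halogen, monovalent) → 0 H
  atom 9: C, bond orders sum to 4 (valence 4) → 0 H
  atom 10: C, bond orders sum to 4 (valence 4) → 0 H
  atom 11: C, bond orders sum to 4 (valence 4) → 0 H
  atom 12: O, bond orders sum to 1 (valence 2) → 1 H
  atom 13: O, bond orders sum to 2 (valence 2) → 0 H
  atom 14: C, bond orders sum to 4 (valence 4) → 0 H
  atom 15: C, bond orders sum to 1 (valence 4) → 3 H
  atom 16: C, bond orders sum to 4 (valence 4) → 0 H
  atom 17: C, bond orders sum to 1 (valence 4) → 3 H
  atom 18: C, bond orders sum to 3 (valence 4) → 1 H
  atom 19: C, bond orders sum to 4 (valence 4) → 0 H
  atom 20: C, bond orders sum to 4 (valence 4) → 0 H
  atom 21: Br (halogen, monovalent) → 0 H
Totals → C:14, H:9, Br:1, Cl:1, F:3, O:2.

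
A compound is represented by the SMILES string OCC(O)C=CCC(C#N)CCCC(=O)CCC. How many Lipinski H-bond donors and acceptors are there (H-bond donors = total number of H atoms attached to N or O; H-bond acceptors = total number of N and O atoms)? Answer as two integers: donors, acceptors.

Donors: find every N or O and count the H atoms it carries.
  atom 1 (O): bond orders sum to 1 → 1 H
  atom 4 (O): bond orders sum to 1 → 1 H
  atom 10 (N): bond orders sum to 3 → 0 H
  atom 15 (O): bond orders sum to 2 → 0 H
Lipinski HBD = 2.
Acceptors: N atoms = 1, O atoms = 3 → HBA = 4.

2, 4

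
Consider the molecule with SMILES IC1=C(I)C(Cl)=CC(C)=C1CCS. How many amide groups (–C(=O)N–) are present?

0

Scan the SMILES for the amide motif — none present.
Groups that are present: 1 thiol.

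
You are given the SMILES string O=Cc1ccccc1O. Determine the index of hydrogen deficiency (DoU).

Molecular formula: C7H6O2.
DoU = (2C + 2 + N − H − X) / 2, where X is the halogen count and O/S are ignored.
    = (2·7 + 2 + 0 − 6 − 0) / 2 = 10 / 2 = 5.

5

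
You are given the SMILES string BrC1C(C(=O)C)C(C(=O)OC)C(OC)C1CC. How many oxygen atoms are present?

Scan the SMILES for O atoms (remember two-letter symbols like Cl and Br are single atoms).
Oxygen count: 4.

4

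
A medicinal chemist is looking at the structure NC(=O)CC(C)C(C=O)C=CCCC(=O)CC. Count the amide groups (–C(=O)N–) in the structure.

The amide motif appears at heavy-atom position 2 in the SMILES.
Other groups present: 1 aldehyde, 1 alkene, 1 ketone.
Amide count: 1.

1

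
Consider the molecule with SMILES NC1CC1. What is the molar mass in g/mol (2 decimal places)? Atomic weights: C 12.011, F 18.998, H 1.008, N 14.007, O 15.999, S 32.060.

First, the molecular formula is C3H7N (counting implicit H from valence).
  C: 3 × 12.011 = 36.033
  H: 7 × 1.008 = 7.056
  N: 1 × 14.007 = 14.007
Sum: 3×12.011 + 7×1.008 + 1×14.007 = 57.096 → 57.10 g/mol.

57.10 g/mol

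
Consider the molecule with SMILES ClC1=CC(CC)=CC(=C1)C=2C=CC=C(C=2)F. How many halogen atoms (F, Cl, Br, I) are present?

2

Halogen atoms appear at heavy-atom positions 1, 16 (1×Cl, 1×F).
Halogen count: 2.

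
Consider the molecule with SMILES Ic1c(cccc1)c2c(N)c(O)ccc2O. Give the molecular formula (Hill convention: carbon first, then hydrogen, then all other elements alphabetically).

C12H10INO2

Walk through each heavy atom and fill implicit hydrogens from standard valence (C 4, N 3, O 2, S 2, halogen 1); for lowercase aromatic atoms, an aromatic c carries 1 H when it has two neighbours and 0 H with three, and aromatic n carries 0 H:
  atom 1: I (halogen, monovalent) → 0 H
  atom 2: aromatic c, 3 neighbours → 0 H
  atom 3: aromatic c, 3 neighbours → 0 H
  atom 4: aromatic c, 2 neighbours → 1 H
  atom 5: aromatic c, 2 neighbours → 1 H
  atom 6: aromatic c, 2 neighbours → 1 H
  atom 7: aromatic c, 2 neighbours → 1 H
  atom 8: aromatic c, 3 neighbours → 0 H
  atom 9: aromatic c, 3 neighbours → 0 H
  atom 10: N, bond orders sum to 1 (valence 3) → 2 H
  atom 11: aromatic c, 3 neighbours → 0 H
  atom 12: O, bond orders sum to 1 (valence 2) → 1 H
  atom 13: aromatic c, 2 neighbours → 1 H
  atom 14: aromatic c, 2 neighbours → 1 H
  atom 15: aromatic c, 3 neighbours → 0 H
  atom 16: O, bond orders sum to 1 (valence 2) → 1 H
Totals → C:12, H:10, I:1, N:1, O:2.
In Hill order: C12H10INO2.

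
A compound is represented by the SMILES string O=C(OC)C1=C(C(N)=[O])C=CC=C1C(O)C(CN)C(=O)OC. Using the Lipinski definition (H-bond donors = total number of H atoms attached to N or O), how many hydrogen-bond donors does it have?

5

Donors: find every N or O and count the H atoms it carries.
  atom 1 (O): bond orders sum to 2 → 0 H
  atom 3 (O): bond orders sum to 2 → 0 H
  atom 8 (N): bond orders sum to 1 → 2 H
  atom 9 (O): bond orders sum to 2 → 0 H
  atom 15 (O): bond orders sum to 1 → 1 H
  atom 18 (N): bond orders sum to 1 → 2 H
  atom 20 (O): bond orders sum to 2 → 0 H
  atom 21 (O): bond orders sum to 2 → 0 H
Lipinski HBD = 5.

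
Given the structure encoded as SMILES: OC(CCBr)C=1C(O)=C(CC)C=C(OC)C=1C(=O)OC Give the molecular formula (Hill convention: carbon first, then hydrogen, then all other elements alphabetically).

C14H19BrO5

Walk through each heavy atom and fill implicit hydrogens from standard valence (C 4, N 3, O 2, S 2, halogen 1):
  atom 1: O, bond orders sum to 1 (valence 2) → 1 H
  atom 2: C, bond orders sum to 3 (valence 4) → 1 H
  atom 3: C, bond orders sum to 2 (valence 4) → 2 H
  atom 4: C, bond orders sum to 2 (valence 4) → 2 H
  atom 5: Br (halogen, monovalent) → 0 H
  atom 6: C, bond orders sum to 4 (valence 4) → 0 H
  atom 7: C, bond orders sum to 4 (valence 4) → 0 H
  atom 8: O, bond orders sum to 1 (valence 2) → 1 H
  atom 9: C, bond orders sum to 4 (valence 4) → 0 H
  atom 10: C, bond orders sum to 2 (valence 4) → 2 H
  atom 11: C, bond orders sum to 1 (valence 4) → 3 H
  atom 12: C, bond orders sum to 3 (valence 4) → 1 H
  atom 13: C, bond orders sum to 4 (valence 4) → 0 H
  atom 14: O, bond orders sum to 2 (valence 2) → 0 H
  atom 15: C, bond orders sum to 1 (valence 4) → 3 H
  atom 16: C, bond orders sum to 4 (valence 4) → 0 H
  atom 17: C, bond orders sum to 4 (valence 4) → 0 H
  atom 18: O, bond orders sum to 2 (valence 2) → 0 H
  atom 19: O, bond orders sum to 2 (valence 2) → 0 H
  atom 20: C, bond orders sum to 1 (valence 4) → 3 H
Totals → C:14, H:19, Br:1, O:5.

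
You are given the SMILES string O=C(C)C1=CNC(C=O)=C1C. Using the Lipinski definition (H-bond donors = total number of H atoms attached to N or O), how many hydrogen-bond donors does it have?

Donors: find every N or O and count the H atoms it carries.
  atom 1 (O): bond orders sum to 2 → 0 H
  atom 6 (N): bond orders sum to 2 → 1 H
  atom 9 (O): bond orders sum to 2 → 0 H
Lipinski HBD = 1.

1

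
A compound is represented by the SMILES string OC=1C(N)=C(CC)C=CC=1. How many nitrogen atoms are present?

Scan the SMILES for N atoms (remember two-letter symbols like Cl and Br are single atoms).
Nitrogen count: 1.

1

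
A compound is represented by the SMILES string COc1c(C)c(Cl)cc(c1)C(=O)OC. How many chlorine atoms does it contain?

Scan the SMILES for Cl atoms (remember two-letter symbols like Cl and Br are single atoms).
Chlorine count: 1.

1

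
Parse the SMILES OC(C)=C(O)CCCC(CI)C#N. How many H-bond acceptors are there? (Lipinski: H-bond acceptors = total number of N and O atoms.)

N atoms: 1; O atoms: 2.
Lipinski HBA = 1 + 2 = 3.

3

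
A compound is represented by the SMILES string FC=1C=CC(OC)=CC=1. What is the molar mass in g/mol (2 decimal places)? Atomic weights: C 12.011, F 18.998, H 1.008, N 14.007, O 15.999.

First, the molecular formula is C7H7FO (counting implicit H from valence).
  C: 7 × 12.011 = 84.077
  F: 1 × 18.998 = 18.998
  H: 7 × 1.008 = 7.056
  O: 1 × 15.999 = 15.999
Sum: 7×12.011 + 1×18.998 + 7×1.008 + 1×15.999 = 126.130 → 126.13 g/mol.

126.13 g/mol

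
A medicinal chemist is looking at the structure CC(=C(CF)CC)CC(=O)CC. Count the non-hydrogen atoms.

12

Every atom symbol written in the SMILES (organic subset) is one heavy atom; implicit H are not written.
Heavy atoms by element → C:10, F:1, O:1.
Total: 12.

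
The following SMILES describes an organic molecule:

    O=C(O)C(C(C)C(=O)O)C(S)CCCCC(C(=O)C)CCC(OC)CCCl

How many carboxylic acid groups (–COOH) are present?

The carboxylic acid motif appears at heavy-atom positions 2, 7 in the SMILES.
Other groups present: 1 ether, 1 ketone, 1 thiol.
Carboxylic acid count: 2.

2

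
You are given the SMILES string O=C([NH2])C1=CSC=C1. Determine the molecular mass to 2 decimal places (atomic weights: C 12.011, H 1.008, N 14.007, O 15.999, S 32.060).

First, the molecular formula is C5H5NOS (counting implicit H from valence).
  C: 5 × 12.011 = 60.055
  H: 5 × 1.008 = 5.040
  N: 1 × 14.007 = 14.007
  O: 1 × 15.999 = 15.999
  S: 1 × 32.060 = 32.060
Sum: 5×12.011 + 5×1.008 + 1×14.007 + 1×15.999 + 1×32.060 = 127.161 → 127.16 g/mol.

127.16 g/mol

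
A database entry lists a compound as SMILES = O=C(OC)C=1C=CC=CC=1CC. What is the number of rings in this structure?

1

In SMILES, each pair of matching ring-closure digits denotes one ring-closing bond; the number of such bonds equals the number of independent rings.
Ring-closure bonds here: 1.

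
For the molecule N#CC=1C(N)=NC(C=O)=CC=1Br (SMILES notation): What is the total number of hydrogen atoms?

Walk through each heavy atom and fill implicit hydrogens from standard valence (C 4, N 3, O 2, S 2, halogen 1):
  atom 1: N, bond orders sum to 3 (valence 3) → 0 H
  atom 2: C, bond orders sum to 4 (valence 4) → 0 H
  atom 3: C, bond orders sum to 4 (valence 4) → 0 H
  atom 4: C, bond orders sum to 4 (valence 4) → 0 H
  atom 5: N, bond orders sum to 1 (valence 3) → 2 H
  atom 6: N, bond orders sum to 3 (valence 3) → 0 H
  atom 7: C, bond orders sum to 4 (valence 4) → 0 H
  atom 8: C, bond orders sum to 3 (valence 4) → 1 H
  atom 9: O, bond orders sum to 2 (valence 2) → 0 H
  atom 10: C, bond orders sum to 3 (valence 4) → 1 H
  atom 11: C, bond orders sum to 4 (valence 4) → 0 H
  atom 12: Br (halogen, monovalent) → 0 H
Total hydrogens: 4.

4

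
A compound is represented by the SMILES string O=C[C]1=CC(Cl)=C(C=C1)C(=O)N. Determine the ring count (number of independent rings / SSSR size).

1

In SMILES, each pair of matching ring-closure digits denotes one ring-closing bond; the number of such bonds equals the number of independent rings.
Ring-closure bonds here: 1.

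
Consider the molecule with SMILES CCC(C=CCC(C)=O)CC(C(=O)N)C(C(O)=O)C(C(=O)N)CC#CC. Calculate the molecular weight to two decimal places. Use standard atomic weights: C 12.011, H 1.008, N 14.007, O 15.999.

First, the molecular formula is C19H28N2O5 (counting implicit H from valence).
  C: 19 × 12.011 = 228.209
  H: 28 × 1.008 = 28.224
  N: 2 × 14.007 = 28.014
  O: 5 × 15.999 = 79.995
Sum: 19×12.011 + 28×1.008 + 2×14.007 + 5×15.999 = 364.442 → 364.44 g/mol.

364.44 g/mol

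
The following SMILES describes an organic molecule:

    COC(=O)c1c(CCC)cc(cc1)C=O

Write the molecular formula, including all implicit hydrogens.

Walk through each heavy atom and fill implicit hydrogens from standard valence (C 4, N 3, O 2, S 2, halogen 1); for lowercase aromatic atoms, an aromatic c carries 1 H when it has two neighbours and 0 H with three, and aromatic n carries 0 H:
  atom 1: C, bond orders sum to 1 (valence 4) → 3 H
  atom 2: O, bond orders sum to 2 (valence 2) → 0 H
  atom 3: C, bond orders sum to 4 (valence 4) → 0 H
  atom 4: O, bond orders sum to 2 (valence 2) → 0 H
  atom 5: aromatic c, 3 neighbours → 0 H
  atom 6: aromatic c, 3 neighbours → 0 H
  atom 7: C, bond orders sum to 2 (valence 4) → 2 H
  atom 8: C, bond orders sum to 2 (valence 4) → 2 H
  atom 9: C, bond orders sum to 1 (valence 4) → 3 H
  atom 10: aromatic c, 2 neighbours → 1 H
  atom 11: aromatic c, 3 neighbours → 0 H
  atom 12: aromatic c, 2 neighbours → 1 H
  atom 13: aromatic c, 2 neighbours → 1 H
  atom 14: C, bond orders sum to 3 (valence 4) → 1 H
  atom 15: O, bond orders sum to 2 (valence 2) → 0 H
Totals → C:12, H:14, O:3.
In Hill order: C12H14O3.

C12H14O3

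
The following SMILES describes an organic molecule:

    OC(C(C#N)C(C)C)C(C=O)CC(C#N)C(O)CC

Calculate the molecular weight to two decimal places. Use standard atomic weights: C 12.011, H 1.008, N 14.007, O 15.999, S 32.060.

First, the molecular formula is C14H22N2O3 (counting implicit H from valence).
  C: 14 × 12.011 = 168.154
  H: 22 × 1.008 = 22.176
  N: 2 × 14.007 = 28.014
  O: 3 × 15.999 = 47.997
Sum: 14×12.011 + 22×1.008 + 2×14.007 + 3×15.999 = 266.341 → 266.34 g/mol.

266.34 g/mol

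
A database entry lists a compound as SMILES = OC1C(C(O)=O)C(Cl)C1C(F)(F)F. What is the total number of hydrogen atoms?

6

Walk through each heavy atom and fill implicit hydrogens from standard valence (C 4, N 3, O 2, S 2, halogen 1):
  atom 1: O, bond orders sum to 1 (valence 2) → 1 H
  atom 2: C, bond orders sum to 3 (valence 4) → 1 H
  atom 3: C, bond orders sum to 3 (valence 4) → 1 H
  atom 4: C, bond orders sum to 4 (valence 4) → 0 H
  atom 5: O, bond orders sum to 1 (valence 2) → 1 H
  atom 6: O, bond orders sum to 2 (valence 2) → 0 H
  atom 7: C, bond orders sum to 3 (valence 4) → 1 H
  atom 8: Cl (halogen, monovalent) → 0 H
  atom 9: C, bond orders sum to 3 (valence 4) → 1 H
  atom 10: C, bond orders sum to 4 (valence 4) → 0 H
  atom 11: F (halogen, monovalent) → 0 H
  atom 12: F (halogen, monovalent) → 0 H
  atom 13: F (halogen, monovalent) → 0 H
Total hydrogens: 6.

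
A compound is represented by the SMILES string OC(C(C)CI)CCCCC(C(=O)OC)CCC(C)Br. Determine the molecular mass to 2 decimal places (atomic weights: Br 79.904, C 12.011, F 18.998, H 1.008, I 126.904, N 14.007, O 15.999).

463.19 g/mol

First, the molecular formula is C15H28BrIO3 (counting implicit H from valence).
  Br: 1 × 79.904 = 79.904
  C: 15 × 12.011 = 180.165
  H: 28 × 1.008 = 28.224
  I: 1 × 126.904 = 126.904
  O: 3 × 15.999 = 47.997
Sum: 1×79.904 + 15×12.011 + 28×1.008 + 1×126.904 + 3×15.999 = 463.194 → 463.19 g/mol.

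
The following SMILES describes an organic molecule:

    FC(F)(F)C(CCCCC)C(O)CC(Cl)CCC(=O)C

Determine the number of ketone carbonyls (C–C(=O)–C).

The ketone motif appears at heavy-atom position 18 in the SMILES.
Other groups present: 1 hydroxyl.
Ketone count: 1.

1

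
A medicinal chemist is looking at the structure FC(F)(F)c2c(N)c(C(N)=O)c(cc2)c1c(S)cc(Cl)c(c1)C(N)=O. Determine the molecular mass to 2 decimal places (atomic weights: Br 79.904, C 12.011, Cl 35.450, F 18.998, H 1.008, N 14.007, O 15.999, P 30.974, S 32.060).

389.78 g/mol

First, the molecular formula is C15H11ClF3N3O2S (counting implicit H from valence).
  C: 15 × 12.011 = 180.165
  Cl: 1 × 35.450 = 35.450
  F: 3 × 18.998 = 56.994
  H: 11 × 1.008 = 11.088
  N: 3 × 14.007 = 42.021
  O: 2 × 15.999 = 31.998
  S: 1 × 32.060 = 32.060
Sum: 15×12.011 + 1×35.450 + 3×18.998 + 11×1.008 + 3×14.007 + 2×15.999 + 1×32.060 = 389.776 → 389.78 g/mol.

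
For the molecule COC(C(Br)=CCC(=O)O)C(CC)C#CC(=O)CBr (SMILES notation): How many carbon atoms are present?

13

Count every carbon token in the SMILES (each C, including those in ring-closure positions and inside branches).
Carbon count: 13.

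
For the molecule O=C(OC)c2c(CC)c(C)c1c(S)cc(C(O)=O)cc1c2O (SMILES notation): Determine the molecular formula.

C16H16O5S

Walk through each heavy atom and fill implicit hydrogens from standard valence (C 4, N 3, O 2, S 2, halogen 1); for lowercase aromatic atoms, an aromatic c carries 1 H when it has two neighbours and 0 H with three, and aromatic n carries 0 H:
  atom 1: O, bond orders sum to 2 (valence 2) → 0 H
  atom 2: C, bond orders sum to 4 (valence 4) → 0 H
  atom 3: O, bond orders sum to 2 (valence 2) → 0 H
  atom 4: C, bond orders sum to 1 (valence 4) → 3 H
  atom 5: aromatic c, 3 neighbours → 0 H
  atom 6: aromatic c, 3 neighbours → 0 H
  atom 7: C, bond orders sum to 2 (valence 4) → 2 H
  atom 8: C, bond orders sum to 1 (valence 4) → 3 H
  atom 9: aromatic c, 3 neighbours → 0 H
  atom 10: C, bond orders sum to 1 (valence 4) → 3 H
  atom 11: aromatic c, 3 neighbours → 0 H
  atom 12: aromatic c, 3 neighbours → 0 H
  atom 13: S, bond orders sum to 1 (valence 2) → 1 H
  atom 14: aromatic c, 2 neighbours → 1 H
  atom 15: aromatic c, 3 neighbours → 0 H
  atom 16: C, bond orders sum to 4 (valence 4) → 0 H
  atom 17: O, bond orders sum to 1 (valence 2) → 1 H
  atom 18: O, bond orders sum to 2 (valence 2) → 0 H
  atom 19: aromatic c, 2 neighbours → 1 H
  atom 20: aromatic c, 3 neighbours → 0 H
  atom 21: aromatic c, 3 neighbours → 0 H
  atom 22: O, bond orders sum to 1 (valence 2) → 1 H
Totals → C:16, H:16, O:5, S:1.
In Hill order: C16H16O5S.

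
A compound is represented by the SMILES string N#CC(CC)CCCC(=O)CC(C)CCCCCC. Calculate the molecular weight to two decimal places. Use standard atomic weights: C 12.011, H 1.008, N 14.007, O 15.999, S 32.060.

265.44 g/mol

First, the molecular formula is C17H31NO (counting implicit H from valence).
  C: 17 × 12.011 = 204.187
  H: 31 × 1.008 = 31.248
  N: 1 × 14.007 = 14.007
  O: 1 × 15.999 = 15.999
Sum: 17×12.011 + 31×1.008 + 1×14.007 + 1×15.999 = 265.441 → 265.44 g/mol.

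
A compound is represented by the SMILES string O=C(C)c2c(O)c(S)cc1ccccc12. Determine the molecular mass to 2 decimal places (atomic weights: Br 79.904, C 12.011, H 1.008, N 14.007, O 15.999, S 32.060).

First, the molecular formula is C12H10O2S (counting implicit H from valence).
  C: 12 × 12.011 = 144.132
  H: 10 × 1.008 = 10.080
  O: 2 × 15.999 = 31.998
  S: 1 × 32.060 = 32.060
Sum: 12×12.011 + 10×1.008 + 2×15.999 + 1×32.060 = 218.270 → 218.27 g/mol.

218.27 g/mol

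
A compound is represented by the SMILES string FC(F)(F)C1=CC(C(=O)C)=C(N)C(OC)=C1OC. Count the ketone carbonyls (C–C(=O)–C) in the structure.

1

The ketone motif appears at heavy-atom position 8 in the SMILES.
Other groups present: 2 ether, 1 primary amine.
Ketone count: 1.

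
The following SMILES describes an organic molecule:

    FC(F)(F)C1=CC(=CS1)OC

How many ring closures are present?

1

In SMILES, each pair of matching ring-closure digits denotes one ring-closing bond; the number of such bonds equals the number of independent rings.
Ring-closure bonds here: 1.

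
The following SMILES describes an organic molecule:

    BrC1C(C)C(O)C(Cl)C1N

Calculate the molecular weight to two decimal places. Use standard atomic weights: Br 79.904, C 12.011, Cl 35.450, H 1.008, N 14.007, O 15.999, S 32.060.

228.51 g/mol

First, the molecular formula is C6H11BrClNO (counting implicit H from valence).
  Br: 1 × 79.904 = 79.904
  C: 6 × 12.011 = 72.066
  Cl: 1 × 35.450 = 35.450
  H: 11 × 1.008 = 11.088
  N: 1 × 14.007 = 14.007
  O: 1 × 15.999 = 15.999
Sum: 1×79.904 + 6×12.011 + 1×35.450 + 11×1.008 + 1×14.007 + 1×15.999 = 228.514 → 228.51 g/mol.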